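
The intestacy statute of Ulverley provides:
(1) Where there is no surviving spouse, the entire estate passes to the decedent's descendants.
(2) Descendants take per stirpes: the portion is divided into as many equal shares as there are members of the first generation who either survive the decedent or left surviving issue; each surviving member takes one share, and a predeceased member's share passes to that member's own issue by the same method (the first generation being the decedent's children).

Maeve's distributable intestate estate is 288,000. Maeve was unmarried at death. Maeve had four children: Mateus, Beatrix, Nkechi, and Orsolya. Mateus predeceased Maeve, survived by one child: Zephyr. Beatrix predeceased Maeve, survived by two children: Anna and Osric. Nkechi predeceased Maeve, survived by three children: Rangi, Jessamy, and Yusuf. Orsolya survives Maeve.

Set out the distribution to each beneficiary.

Zephyr: 72,000; Anna: 36,000; Osric: 36,000; Rangi: 24,000; Jessamy: 24,000; Yusuf: 24,000; Orsolya: 72,000

The entire 288,000 passes to the descendants.
That amount (288,000) is divided into 4 shares of 72,000: Orsolya takes 72,000; Mateus's 72,000 share passes to Mateus's issue; Beatrix's 72,000 share passes to Beatrix's issue; Nkechi's 72,000 share passes to Nkechi's issue.
Mateus's share (72,000) passes entirely to Zephyr.
Beatrix's share (72,000) is divided into 2 shares of 36,000: Anna and Osric each take 36,000.
Nkechi's share (72,000) is divided into 3 shares of 24,000: Rangi, Jessamy, and Yusuf each take 24,000.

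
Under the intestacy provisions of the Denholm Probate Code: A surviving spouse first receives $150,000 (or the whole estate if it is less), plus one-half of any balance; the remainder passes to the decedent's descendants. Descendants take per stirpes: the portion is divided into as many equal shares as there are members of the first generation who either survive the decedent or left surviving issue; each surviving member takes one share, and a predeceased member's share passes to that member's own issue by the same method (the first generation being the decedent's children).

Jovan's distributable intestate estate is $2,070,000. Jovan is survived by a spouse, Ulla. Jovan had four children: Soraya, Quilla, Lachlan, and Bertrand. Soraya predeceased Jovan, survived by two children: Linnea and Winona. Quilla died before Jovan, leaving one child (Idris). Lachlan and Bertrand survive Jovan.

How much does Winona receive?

Winona receives $120,000.

Ulla first takes $150,000, leaving a balance of $1,920,000. Ulla then takes one-half of the balance ($960,000), for a total of $1,110,000. The remaining $960,000 passes to the descendants.
The descendants' portion ($960,000) is divided into 4 shares of $240,000: Lachlan and Bertrand each take $240,000; Soraya's $240,000 share passes to Soraya's issue; Quilla's $240,000 share passes to Quilla's issue.
Soraya's share ($240,000) is divided into 2 shares of $120,000: Linnea and Winona each take $120,000.
Quilla's share ($240,000) passes entirely to Idris.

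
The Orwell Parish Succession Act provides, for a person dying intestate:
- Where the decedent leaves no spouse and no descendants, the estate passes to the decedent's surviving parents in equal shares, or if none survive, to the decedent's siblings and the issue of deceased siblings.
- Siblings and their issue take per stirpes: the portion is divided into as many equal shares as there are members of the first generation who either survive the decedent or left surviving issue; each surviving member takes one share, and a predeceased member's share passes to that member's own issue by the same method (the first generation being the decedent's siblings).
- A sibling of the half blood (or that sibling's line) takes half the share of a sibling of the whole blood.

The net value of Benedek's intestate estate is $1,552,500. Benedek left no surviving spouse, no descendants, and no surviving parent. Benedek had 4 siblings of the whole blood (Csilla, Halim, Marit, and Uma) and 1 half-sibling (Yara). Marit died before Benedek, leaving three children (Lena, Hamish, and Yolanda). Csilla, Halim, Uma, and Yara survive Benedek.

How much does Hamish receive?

Hamish receives $115,000.

The entire $1,552,500 passes to the siblings and their issue.
Counting each half-blood sibling's line as half a unit, there are 9/2 units in $1,552,500, so one unit is $345,000. Whole-blood lines (Csilla, Halim, Marit, and Uma) take $345,000 each; half-blood lines (Yara) take $172,500 each.
Marit's share ($345,000) is divided into 3 shares of $115,000: Lena, Hamish, and Yolanda each take $115,000.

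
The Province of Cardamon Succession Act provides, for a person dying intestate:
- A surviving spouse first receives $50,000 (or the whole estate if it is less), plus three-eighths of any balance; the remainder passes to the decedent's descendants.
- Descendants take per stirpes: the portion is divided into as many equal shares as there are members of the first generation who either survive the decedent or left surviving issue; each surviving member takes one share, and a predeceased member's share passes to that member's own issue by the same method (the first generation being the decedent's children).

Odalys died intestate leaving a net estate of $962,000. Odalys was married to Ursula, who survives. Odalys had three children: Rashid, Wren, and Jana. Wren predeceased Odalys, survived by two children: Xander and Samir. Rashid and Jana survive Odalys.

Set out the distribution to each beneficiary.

Ursula: $392,000; Rashid: $190,000; Xander: $95,000; Samir: $95,000; Jana: $190,000

Ursula first takes $50,000, leaving a balance of $912,000. Ursula then takes three-eighths of the balance ($342,000), for a total of $392,000. The remaining $570,000 passes to the descendants.
The descendants' portion ($570,000) is divided into 3 shares of $190,000: Rashid and Jana each take $190,000; Wren's $190,000 share passes to Wren's issue.
Wren's share ($190,000) is divided into 2 shares of $95,000: Xander and Samir each take $95,000.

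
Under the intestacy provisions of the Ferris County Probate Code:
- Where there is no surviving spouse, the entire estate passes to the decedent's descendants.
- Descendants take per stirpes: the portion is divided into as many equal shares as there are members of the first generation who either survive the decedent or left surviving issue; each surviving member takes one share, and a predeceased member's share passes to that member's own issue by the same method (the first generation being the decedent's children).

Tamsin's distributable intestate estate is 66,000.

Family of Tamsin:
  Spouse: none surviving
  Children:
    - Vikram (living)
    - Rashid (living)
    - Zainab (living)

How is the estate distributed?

Vikram: 22,000; Rashid: 22,000; Zainab: 22,000

The entire 66,000 passes to the descendants.
That amount (66,000) is divided into 3 shares of 22,000: Vikram, Rashid, and Zainab each take 22,000.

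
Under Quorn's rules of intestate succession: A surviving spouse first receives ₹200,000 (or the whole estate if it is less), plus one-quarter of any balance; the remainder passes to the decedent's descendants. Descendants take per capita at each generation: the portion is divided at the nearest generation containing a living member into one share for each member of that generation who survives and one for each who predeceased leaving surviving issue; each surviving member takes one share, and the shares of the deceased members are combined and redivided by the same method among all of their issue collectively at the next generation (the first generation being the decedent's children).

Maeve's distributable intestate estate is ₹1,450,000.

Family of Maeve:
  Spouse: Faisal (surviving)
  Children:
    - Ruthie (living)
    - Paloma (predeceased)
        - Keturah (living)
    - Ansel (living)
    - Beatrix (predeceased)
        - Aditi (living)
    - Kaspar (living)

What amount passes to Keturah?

Faisal first takes ₹200,000, leaving a balance of ₹1,250,000. Faisal then takes one-quarter of the balance (₹312,500), for a total of ₹512,500. The remaining ₹937,500 passes to the descendants.
The descendants' portion (₹937,500) is divided at the children's generation into 5 shares of ₹187,500. Ruthie, Ansel, and Kaspar each take ₹187,500. The 2 shares of the deceased (Paloma and Beatrix) are combined into a pool of ₹375,000.
That pool (₹375,000) is divided at the grandchildren's generation equally among Keturah and Aditi: ₹187,500 each.

Keturah receives ₹187,500.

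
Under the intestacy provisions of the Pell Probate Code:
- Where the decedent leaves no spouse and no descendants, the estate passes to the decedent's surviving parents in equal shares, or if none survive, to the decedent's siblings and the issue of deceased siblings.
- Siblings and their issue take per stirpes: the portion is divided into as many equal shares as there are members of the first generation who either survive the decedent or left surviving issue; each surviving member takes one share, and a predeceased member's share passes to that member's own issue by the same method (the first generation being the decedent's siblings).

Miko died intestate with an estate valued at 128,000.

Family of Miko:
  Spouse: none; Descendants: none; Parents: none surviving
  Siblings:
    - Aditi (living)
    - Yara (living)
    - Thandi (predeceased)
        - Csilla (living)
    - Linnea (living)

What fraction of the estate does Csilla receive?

Csilla receives 1/4 of the estate.

The entire 128,000 passes to the siblings and their issue.
That amount (128,000) is divided into 4 shares of 32,000: Aditi, Yara, and Linnea each take 32,000; Thandi's 32,000 share passes to Thandi's issue.
Thandi's share (32,000) passes entirely to Csilla.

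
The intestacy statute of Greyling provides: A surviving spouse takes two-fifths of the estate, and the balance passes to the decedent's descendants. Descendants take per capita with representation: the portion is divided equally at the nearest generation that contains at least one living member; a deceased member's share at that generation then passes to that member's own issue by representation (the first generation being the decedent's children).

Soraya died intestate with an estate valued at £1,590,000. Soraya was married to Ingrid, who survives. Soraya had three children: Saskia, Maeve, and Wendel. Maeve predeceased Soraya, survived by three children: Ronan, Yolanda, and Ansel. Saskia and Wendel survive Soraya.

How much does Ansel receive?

Ingrid takes two-fifths of £1,590,000 = £636,000. The remaining £954,000 passes to the descendants.
The descendants' portion (£954,000) is divided into 3 shares of £318,000: Saskia and Wendel each take £318,000; Maeve's £318,000 share passes to Maeve's issue.
Maeve's share (£318,000) is divided into 3 shares of £106,000: Ronan, Yolanda, and Ansel each take £106,000.

Ansel receives £106,000.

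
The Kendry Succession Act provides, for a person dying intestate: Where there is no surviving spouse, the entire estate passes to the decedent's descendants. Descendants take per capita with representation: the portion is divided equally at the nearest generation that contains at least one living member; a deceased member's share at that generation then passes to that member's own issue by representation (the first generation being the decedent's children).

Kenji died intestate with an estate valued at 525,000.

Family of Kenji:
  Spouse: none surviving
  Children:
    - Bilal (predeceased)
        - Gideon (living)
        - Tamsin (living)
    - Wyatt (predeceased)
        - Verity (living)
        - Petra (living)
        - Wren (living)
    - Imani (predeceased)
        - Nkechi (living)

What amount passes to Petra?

Petra receives 87,500.

The entire 525,000 passes to the descendants.
No child survives, so the initial division is made at the grandchildren's generation.
That amount (525,000) is divided into 6 shares of 87,500: Gideon, Tamsin, Verity, Petra, Wren, and Nkechi each take 87,500.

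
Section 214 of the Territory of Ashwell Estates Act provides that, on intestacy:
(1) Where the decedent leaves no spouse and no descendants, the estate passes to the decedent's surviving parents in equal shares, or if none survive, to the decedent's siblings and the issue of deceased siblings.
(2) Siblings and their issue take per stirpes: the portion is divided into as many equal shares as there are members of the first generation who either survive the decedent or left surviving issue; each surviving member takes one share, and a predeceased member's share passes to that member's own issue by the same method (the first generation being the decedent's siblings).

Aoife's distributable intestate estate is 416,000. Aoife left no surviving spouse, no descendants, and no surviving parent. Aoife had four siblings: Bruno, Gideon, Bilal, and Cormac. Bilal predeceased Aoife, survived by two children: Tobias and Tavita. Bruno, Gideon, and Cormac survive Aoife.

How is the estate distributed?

Bruno: 104,000; Gideon: 104,000; Tobias: 52,000; Tavita: 52,000; Cormac: 104,000

The entire 416,000 passes to the siblings and their issue.
That amount (416,000) is divided into 4 shares of 104,000: Bruno, Gideon, and Cormac each take 104,000; Bilal's 104,000 share passes to Bilal's issue.
Bilal's share (104,000) is divided into 2 shares of 52,000: Tobias and Tavita each take 52,000.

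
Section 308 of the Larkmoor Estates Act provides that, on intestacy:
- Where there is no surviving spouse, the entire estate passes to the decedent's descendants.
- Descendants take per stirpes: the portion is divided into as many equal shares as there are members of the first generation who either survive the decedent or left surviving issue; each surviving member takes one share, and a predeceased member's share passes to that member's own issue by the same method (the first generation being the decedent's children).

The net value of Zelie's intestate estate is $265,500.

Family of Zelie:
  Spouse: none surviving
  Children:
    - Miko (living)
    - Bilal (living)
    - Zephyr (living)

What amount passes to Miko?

The entire $265,500 passes to the descendants.
That amount ($265,500) is divided into 3 shares of $88,500: Miko, Bilal, and Zephyr each take $88,500.

Miko receives $88,500.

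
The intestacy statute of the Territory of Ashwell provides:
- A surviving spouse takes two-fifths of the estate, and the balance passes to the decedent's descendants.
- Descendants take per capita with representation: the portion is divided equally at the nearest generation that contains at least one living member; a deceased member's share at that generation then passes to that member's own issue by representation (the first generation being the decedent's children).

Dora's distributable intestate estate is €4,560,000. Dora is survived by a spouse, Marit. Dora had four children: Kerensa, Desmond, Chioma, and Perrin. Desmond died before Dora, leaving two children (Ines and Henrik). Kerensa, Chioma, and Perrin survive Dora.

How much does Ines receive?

Ines receives €342,000.

Marit takes two-fifths of €4,560,000 = €1,824,000. The remaining €2,736,000 passes to the descendants.
The descendants' portion (€2,736,000) is divided into 4 shares of €684,000: Kerensa, Chioma, and Perrin each take €684,000; Desmond's €684,000 share passes to Desmond's issue.
Desmond's share (€684,000) is divided into 2 shares of €342,000: Ines and Henrik each take €342,000.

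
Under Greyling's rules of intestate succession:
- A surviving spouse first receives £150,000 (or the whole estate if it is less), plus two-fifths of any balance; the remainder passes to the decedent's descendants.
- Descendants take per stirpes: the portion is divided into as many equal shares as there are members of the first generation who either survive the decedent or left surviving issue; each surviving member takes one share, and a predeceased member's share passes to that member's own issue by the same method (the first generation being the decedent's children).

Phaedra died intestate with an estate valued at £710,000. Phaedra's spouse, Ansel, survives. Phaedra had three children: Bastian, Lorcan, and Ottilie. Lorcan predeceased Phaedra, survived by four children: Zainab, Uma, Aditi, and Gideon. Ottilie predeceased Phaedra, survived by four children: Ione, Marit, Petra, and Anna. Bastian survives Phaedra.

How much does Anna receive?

Ansel first takes £150,000, leaving a balance of £560,000. Ansel then takes two-fifths of the balance (£224,000), for a total of £374,000. The remaining £336,000 passes to the descendants.
The descendants' portion (£336,000) is divided into 3 shares of £112,000: Bastian takes £112,000; Lorcan's £112,000 share passes to Lorcan's issue; Ottilie's £112,000 share passes to Ottilie's issue.
Lorcan's share (£112,000) is divided into 4 shares of £28,000: Zainab, Uma, Aditi, and Gideon each take £28,000.
Ottilie's share (£112,000) is divided into 4 shares of £28,000: Ione, Marit, Petra, and Anna each take £28,000.

Anna receives £28,000.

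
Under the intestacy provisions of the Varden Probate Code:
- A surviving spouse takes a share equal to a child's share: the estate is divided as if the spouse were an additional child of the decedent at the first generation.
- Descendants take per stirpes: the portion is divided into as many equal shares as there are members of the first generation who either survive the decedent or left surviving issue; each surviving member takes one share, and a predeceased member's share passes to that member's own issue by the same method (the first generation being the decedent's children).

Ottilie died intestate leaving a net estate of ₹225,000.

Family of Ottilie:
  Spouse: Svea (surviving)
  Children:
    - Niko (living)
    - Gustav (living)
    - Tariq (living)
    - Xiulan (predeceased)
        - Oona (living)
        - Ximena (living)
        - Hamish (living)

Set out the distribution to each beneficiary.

The spouse counts as an additional share at the children's level, so there are 5 primary shares of ₹45,000. Svea takes one such share (₹45,000).
The children's combined portion (₹180,000) is divided into 4 shares of ₹45,000: Niko, Gustav, and Tariq each take ₹45,000; Xiulan's ₹45,000 share passes to Xiulan's issue.
Xiulan's share (₹45,000) is divided into 3 shares of ₹15,000: Oona, Ximena, and Hamish each take ₹15,000.

Svea: ₹45,000; Niko: ₹45,000; Gustav: ₹45,000; Tariq: ₹45,000; Oona: ₹15,000; Ximena: ₹15,000; Hamish: ₹15,000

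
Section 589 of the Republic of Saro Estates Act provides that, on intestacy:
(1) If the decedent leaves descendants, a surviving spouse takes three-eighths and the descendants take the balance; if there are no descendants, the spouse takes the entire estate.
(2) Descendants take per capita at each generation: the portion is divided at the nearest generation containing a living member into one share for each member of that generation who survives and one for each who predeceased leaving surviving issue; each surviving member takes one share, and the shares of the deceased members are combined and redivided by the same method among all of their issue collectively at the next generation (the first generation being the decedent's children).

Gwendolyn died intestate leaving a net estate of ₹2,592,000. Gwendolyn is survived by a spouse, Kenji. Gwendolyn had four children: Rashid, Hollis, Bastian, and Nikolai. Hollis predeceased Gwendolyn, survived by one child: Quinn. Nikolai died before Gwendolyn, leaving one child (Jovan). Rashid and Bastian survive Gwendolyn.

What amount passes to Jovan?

Jovan receives ₹405,000.

Kenji takes three-eighths of ₹2,592,000 = ₹972,000. The remaining ₹1,620,000 passes to the descendants.
The descendants' portion (₹1,620,000) is divided at the children's generation into 4 shares of ₹405,000. Rashid and Bastian each take ₹405,000. The 2 shares of the deceased (Hollis and Nikolai) are combined into a pool of ₹810,000.
That pool (₹810,000) is divided at the grandchildren's generation equally among Quinn and Jovan: ₹405,000 each.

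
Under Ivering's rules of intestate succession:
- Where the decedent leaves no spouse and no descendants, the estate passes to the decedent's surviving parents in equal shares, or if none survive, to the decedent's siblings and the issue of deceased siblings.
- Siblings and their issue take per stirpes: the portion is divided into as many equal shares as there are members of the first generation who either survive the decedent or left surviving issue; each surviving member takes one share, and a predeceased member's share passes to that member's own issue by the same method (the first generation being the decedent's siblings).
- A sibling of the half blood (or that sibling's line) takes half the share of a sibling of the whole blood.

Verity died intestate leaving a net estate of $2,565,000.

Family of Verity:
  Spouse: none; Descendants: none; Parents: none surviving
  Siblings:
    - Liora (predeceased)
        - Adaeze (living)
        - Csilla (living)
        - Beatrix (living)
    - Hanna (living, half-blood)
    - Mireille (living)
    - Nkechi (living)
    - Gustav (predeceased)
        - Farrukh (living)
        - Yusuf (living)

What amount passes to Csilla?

The entire $2,565,000 passes to the siblings and their issue.
Counting each half-blood sibling's line as half a unit, there are 9/2 units in $2,565,000, so one unit is $570,000. Whole-blood lines (Liora, Mireille, Nkechi, and Gustav) take $570,000 each; half-blood lines (Hanna) take $285,000 each.
Liora's share ($570,000) is divided into 3 shares of $190,000: Adaeze, Csilla, and Beatrix each take $190,000.
Gustav's share ($570,000) is divided into 2 shares of $285,000: Farrukh and Yusuf each take $285,000.

Csilla receives $190,000.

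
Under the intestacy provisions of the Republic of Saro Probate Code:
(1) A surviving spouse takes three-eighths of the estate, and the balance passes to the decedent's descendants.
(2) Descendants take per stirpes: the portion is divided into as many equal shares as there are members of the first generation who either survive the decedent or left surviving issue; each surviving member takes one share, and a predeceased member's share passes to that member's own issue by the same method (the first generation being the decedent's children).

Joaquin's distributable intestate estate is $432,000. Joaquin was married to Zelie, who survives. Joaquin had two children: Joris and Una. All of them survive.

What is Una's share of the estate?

Zelie takes three-eighths of $432,000 = $162,000. The remaining $270,000 passes to the descendants.
The descendants' portion ($270,000) is divided into 2 shares of $135,000: Joris and Una each take $135,000.

Una receives $135,000.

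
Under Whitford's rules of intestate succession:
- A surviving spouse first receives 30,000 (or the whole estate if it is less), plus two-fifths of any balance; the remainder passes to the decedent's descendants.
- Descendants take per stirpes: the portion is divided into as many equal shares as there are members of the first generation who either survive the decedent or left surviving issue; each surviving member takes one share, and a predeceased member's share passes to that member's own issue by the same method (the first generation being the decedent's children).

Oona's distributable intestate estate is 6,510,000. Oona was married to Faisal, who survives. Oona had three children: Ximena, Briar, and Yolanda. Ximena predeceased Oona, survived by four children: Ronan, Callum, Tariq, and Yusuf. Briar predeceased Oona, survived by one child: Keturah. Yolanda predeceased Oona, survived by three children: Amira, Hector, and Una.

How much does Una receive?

Una receives 432,000.

Faisal first takes 30,000, leaving a balance of 6,480,000. Faisal then takes two-fifths of the balance (2,592,000), for a total of 2,622,000. The remaining 3,888,000 passes to the descendants.
The descendants' portion (3,888,000) is divided into 3 shares of 1,296,000: Ximena's 1,296,000 share passes to Ximena's issue; Briar's 1,296,000 share passes to Briar's issue; Yolanda's 1,296,000 share passes to Yolanda's issue.
Ximena's share (1,296,000) is divided into 4 shares of 324,000: Ronan, Callum, Tariq, and Yusuf each take 324,000.
Briar's share (1,296,000) passes entirely to Keturah.
Yolanda's share (1,296,000) is divided into 3 shares of 432,000: Amira, Hector, and Una each take 432,000.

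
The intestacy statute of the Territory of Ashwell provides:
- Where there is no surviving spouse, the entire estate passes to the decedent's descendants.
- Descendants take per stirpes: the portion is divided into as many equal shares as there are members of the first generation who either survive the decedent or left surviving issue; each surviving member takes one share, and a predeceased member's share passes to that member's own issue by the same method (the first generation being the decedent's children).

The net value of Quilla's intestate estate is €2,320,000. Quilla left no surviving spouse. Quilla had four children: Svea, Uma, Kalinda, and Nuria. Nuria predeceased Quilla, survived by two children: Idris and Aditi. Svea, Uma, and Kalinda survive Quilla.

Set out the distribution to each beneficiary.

The entire €2,320,000 passes to the descendants.
That amount (€2,320,000) is divided into 4 shares of €580,000: Svea, Uma, and Kalinda each take €580,000; Nuria's €580,000 share passes to Nuria's issue.
Nuria's share (€580,000) is divided into 2 shares of €290,000: Idris and Aditi each take €290,000.

Svea: €580,000; Uma: €580,000; Kalinda: €580,000; Idris: €290,000; Aditi: €290,000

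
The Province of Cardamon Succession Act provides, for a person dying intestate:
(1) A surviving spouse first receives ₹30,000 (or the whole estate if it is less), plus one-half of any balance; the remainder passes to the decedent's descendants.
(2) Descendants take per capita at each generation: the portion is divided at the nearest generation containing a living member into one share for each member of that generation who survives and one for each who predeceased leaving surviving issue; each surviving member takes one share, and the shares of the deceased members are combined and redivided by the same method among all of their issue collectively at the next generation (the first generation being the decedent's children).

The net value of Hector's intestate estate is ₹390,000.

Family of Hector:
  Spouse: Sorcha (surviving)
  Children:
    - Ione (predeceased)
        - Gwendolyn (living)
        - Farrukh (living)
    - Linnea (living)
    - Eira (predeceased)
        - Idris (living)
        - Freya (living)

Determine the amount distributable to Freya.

Freya receives ₹30,000.

Sorcha first takes ₹30,000, leaving a balance of ₹360,000. Sorcha then takes one-half of the balance (₹180,000), for a total of ₹210,000. The remaining ₹180,000 passes to the descendants.
The descendants' portion (₹180,000) is divided at the children's generation into 3 shares of ₹60,000. Linnea takes ₹60,000. The 2 shares of the deceased (Ione and Eira) are combined into a pool of ₹120,000.
That pool (₹120,000) is divided at the grandchildren's generation equally among Gwendolyn, Farrukh, Idris, and Freya: ₹30,000 each.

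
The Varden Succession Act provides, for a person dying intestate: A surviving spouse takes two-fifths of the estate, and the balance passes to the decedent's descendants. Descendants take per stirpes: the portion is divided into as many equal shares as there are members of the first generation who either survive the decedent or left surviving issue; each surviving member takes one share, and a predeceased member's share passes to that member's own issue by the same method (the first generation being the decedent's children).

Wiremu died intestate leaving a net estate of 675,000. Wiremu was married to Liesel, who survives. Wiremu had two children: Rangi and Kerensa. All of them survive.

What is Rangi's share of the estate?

Rangi receives 202,500.

Liesel takes two-fifths of 675,000 = 270,000. The remaining 405,000 passes to the descendants.
The descendants' portion (405,000) is divided into 2 shares of 202,500: Rangi and Kerensa each take 202,500.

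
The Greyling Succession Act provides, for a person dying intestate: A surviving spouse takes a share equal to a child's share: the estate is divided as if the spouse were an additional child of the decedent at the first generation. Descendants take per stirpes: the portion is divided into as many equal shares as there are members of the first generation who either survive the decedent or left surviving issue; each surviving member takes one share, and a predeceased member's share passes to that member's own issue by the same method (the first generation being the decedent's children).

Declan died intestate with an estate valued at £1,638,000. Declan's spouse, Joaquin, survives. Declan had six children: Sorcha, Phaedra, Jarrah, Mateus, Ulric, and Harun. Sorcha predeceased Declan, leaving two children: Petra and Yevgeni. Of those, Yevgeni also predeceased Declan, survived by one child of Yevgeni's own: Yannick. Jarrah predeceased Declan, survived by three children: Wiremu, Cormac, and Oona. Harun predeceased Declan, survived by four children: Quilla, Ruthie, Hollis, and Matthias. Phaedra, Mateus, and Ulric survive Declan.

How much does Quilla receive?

Quilla receives £58,500.

The spouse counts as an additional share at the children's level, so there are 7 primary shares of £234,000. Joaquin takes one such share (£234,000).
The children's combined portion (£1,404,000) is divided into 6 shares of £234,000: Phaedra, Mateus, and Ulric each take £234,000; Sorcha's £234,000 share passes to Sorcha's issue; Jarrah's £234,000 share passes to Jarrah's issue; Harun's £234,000 share passes to Harun's issue.
Sorcha's share (£234,000) is divided into 2 shares of £117,000: Petra takes £117,000; Yevgeni's £117,000 share passes to Yevgeni's issue.
Yevgeni's share (£117,000) passes entirely to Yannick.
Jarrah's share (£234,000) is divided into 3 shares of £78,000: Wiremu, Cormac, and Oona each take £78,000.
Harun's share (£234,000) is divided into 4 shares of £58,500: Quilla, Ruthie, Hollis, and Matthias each take £58,500.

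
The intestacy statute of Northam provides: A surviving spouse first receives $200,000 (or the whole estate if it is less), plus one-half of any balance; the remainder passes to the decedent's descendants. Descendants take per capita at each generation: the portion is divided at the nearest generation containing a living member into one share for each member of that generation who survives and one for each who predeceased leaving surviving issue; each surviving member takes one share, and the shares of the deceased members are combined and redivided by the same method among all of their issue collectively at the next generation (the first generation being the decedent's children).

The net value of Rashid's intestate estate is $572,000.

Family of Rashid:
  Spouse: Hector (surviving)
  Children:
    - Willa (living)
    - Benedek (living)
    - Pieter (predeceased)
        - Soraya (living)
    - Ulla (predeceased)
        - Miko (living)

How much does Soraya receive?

Hector first takes $200,000, leaving a balance of $372,000. Hector then takes one-half of the balance ($186,000), for a total of $386,000. The remaining $186,000 passes to the descendants.
The descendants' portion ($186,000) is divided at the children's generation into 4 shares of $46,500. Willa and Benedek each take $46,500. The 2 shares of the deceased (Pieter and Ulla) are combined into a pool of $93,000.
That pool ($93,000) is divided at the grandchildren's generation equally among Soraya and Miko: $46,500 each.

Soraya receives $46,500.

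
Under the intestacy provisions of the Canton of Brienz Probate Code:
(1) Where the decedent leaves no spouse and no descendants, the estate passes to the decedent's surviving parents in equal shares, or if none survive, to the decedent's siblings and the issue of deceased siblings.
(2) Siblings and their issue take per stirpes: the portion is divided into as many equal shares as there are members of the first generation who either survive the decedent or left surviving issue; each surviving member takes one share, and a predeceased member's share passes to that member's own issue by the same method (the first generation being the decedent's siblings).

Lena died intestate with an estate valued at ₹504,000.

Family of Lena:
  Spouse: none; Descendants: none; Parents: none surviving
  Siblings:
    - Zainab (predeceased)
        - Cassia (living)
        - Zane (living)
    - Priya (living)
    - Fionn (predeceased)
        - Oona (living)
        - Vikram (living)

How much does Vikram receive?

The entire ₹504,000 passes to the siblings and their issue.
That amount (₹504,000) is divided into 3 shares of ₹168,000: Priya takes ₹168,000; Zainab's ₹168,000 share passes to Zainab's issue; Fionn's ₹168,000 share passes to Fionn's issue.
Zainab's share (₹168,000) is divided into 2 shares of ₹84,000: Cassia and Zane each take ₹84,000.
Fionn's share (₹168,000) is divided into 2 shares of ₹84,000: Oona and Vikram each take ₹84,000.

Vikram receives ₹84,000.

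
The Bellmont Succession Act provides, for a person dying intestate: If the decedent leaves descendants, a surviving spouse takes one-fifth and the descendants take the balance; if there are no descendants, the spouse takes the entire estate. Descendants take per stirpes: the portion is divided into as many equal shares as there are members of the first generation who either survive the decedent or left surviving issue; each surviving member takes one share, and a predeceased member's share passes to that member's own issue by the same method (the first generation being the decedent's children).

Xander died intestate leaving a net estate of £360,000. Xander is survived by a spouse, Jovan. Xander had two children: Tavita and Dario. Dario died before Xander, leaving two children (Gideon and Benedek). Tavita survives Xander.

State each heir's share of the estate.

Jovan takes one-fifth of £360,000 = £72,000. The remaining £288,000 passes to the descendants.
The descendants' portion (£288,000) is divided into 2 shares of £144,000: Tavita takes £144,000; Dario's £144,000 share passes to Dario's issue.
Dario's share (£144,000) is divided into 2 shares of £72,000: Gideon and Benedek each take £72,000.

Jovan: £72,000; Tavita: £144,000; Gideon: £72,000; Benedek: £72,000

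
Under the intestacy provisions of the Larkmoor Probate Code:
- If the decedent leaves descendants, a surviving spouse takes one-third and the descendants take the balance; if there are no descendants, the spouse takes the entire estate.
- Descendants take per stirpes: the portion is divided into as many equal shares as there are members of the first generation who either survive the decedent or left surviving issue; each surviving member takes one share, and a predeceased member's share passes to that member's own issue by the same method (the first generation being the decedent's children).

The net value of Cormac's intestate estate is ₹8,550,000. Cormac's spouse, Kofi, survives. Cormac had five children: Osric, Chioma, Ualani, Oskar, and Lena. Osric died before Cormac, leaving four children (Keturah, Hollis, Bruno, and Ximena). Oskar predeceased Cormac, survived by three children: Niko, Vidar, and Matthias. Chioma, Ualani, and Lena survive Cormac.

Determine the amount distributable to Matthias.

Matthias receives ₹380,000.

Kofi takes one-third of ₹8,550,000 = ₹2,850,000. The remaining ₹5,700,000 passes to the descendants.
The descendants' portion (₹5,700,000) is divided into 5 shares of ₹1,140,000: Chioma, Ualani, and Lena each take ₹1,140,000; Osric's ₹1,140,000 share passes to Osric's issue; Oskar's ₹1,140,000 share passes to Oskar's issue.
Osric's share (₹1,140,000) is divided into 4 shares of ₹285,000: Keturah, Hollis, Bruno, and Ximena each take ₹285,000.
Oskar's share (₹1,140,000) is divided into 3 shares of ₹380,000: Niko, Vidar, and Matthias each take ₹380,000.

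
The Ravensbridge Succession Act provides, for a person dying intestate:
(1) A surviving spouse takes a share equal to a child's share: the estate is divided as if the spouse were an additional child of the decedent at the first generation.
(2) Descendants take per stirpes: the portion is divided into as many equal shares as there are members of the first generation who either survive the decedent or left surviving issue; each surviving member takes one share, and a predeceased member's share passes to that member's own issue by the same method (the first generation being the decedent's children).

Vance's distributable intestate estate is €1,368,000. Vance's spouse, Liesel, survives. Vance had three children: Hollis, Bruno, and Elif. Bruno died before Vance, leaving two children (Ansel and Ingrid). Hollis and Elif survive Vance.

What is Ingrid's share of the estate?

The spouse counts as an additional share at the children's level, so there are 4 primary shares of €342,000. Liesel takes one such share (€342,000).
The children's combined portion (€1,026,000) is divided into 3 shares of €342,000: Hollis and Elif each take €342,000; Bruno's €342,000 share passes to Bruno's issue.
Bruno's share (€342,000) is divided into 2 shares of €171,000: Ansel and Ingrid each take €171,000.

Ingrid receives €171,000.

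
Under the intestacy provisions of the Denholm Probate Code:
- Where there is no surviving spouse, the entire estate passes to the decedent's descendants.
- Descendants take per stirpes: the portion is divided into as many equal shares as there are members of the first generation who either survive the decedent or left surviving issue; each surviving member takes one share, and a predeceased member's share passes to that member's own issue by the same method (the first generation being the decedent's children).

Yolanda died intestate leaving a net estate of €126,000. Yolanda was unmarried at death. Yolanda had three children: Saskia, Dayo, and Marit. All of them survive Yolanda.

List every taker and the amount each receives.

Saskia: €42,000; Dayo: €42,000; Marit: €42,000

The entire €126,000 passes to the descendants.
That amount (€126,000) is divided into 3 shares of €42,000: Saskia, Dayo, and Marit each take €42,000.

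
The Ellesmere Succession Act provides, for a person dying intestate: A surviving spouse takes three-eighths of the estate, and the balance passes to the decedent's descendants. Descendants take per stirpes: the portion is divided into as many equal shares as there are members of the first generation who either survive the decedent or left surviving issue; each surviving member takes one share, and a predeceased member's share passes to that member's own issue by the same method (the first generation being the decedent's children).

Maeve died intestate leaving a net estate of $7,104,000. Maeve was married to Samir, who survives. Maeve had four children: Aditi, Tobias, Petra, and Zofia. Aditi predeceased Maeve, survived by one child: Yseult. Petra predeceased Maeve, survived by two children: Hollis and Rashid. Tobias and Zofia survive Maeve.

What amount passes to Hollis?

Samir takes three-eighths of $7,104,000 = $2,664,000. The remaining $4,440,000 passes to the descendants.
The descendants' portion ($4,440,000) is divided into 4 shares of $1,110,000: Tobias and Zofia each take $1,110,000; Aditi's $1,110,000 share passes to Aditi's issue; Petra's $1,110,000 share passes to Petra's issue.
Aditi's share ($1,110,000) passes entirely to Yseult.
Petra's share ($1,110,000) is divided into 2 shares of $555,000: Hollis and Rashid each take $555,000.

Hollis receives $555,000.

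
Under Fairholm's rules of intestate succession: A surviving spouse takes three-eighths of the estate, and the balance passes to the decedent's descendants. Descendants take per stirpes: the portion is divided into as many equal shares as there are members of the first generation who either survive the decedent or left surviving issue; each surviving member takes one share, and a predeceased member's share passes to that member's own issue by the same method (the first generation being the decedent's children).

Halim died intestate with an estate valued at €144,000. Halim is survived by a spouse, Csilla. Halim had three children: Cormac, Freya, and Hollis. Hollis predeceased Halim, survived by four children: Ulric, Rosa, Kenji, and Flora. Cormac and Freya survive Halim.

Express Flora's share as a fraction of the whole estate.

Flora receives 5/96 of the estate.

Csilla takes three-eighths of €144,000 = €54,000. The remaining €90,000 passes to the descendants.
The descendants' portion (€90,000) is divided into 3 shares of €30,000: Cormac and Freya each take €30,000; Hollis's €30,000 share passes to Hollis's issue.
Hollis's share (€30,000) is divided into 4 shares of €7,500: Ulric, Rosa, Kenji, and Flora each take €7,500.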